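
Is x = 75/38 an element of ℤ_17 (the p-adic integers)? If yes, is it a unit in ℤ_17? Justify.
x ∈ ℤ_17^× (unit); v_17(x) = 0

ℤ_17 = {x ∈ ℚ_17 : v_17(x) ≥ 0} and ℤ_17^× = {x ∈ ℤ_17 : v_17(x) = 0}. Here v_17(75/38) = v_17(num) − v_17(den) = 0; compare against these criteria.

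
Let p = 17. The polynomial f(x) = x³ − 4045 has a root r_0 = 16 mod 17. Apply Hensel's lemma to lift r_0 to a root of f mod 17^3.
r_2 = 4623 (mod 4913)

Hensel: r_{i+1} = r_i − f(r_i)/f′(r_i) mod 17^{i+2}, where f′(x) = 3x². Iterate:
  r_0 = 16 (mod 17)
  r_1 = 288 (mod 289)
  r_2 = 4623 (mod 4913)
Final: r = 4623 with f(r) ≡ 0 mod 17^3.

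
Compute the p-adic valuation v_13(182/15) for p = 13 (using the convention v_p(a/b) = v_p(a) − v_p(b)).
v_13(182/15) = 1

Factor powers of 13 from the numerator and denominator of the reduced fraction: 182 = 13^1 · 14 and 15 = 13^0 · 15. Apply v_p(a/b) = v_p(a) − v_p(b): v_13(182/15) = 1 − 0 = 1.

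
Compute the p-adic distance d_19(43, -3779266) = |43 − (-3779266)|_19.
d_19(43, -3779266) = 1/130321

Step 1 — x − y = 43 − (-3779266) = 3779309. Step 2 — v_19(3779309) = 4 (factor: 3779309 = (19^4 · 29); the sign does not affect v_p). Step 3 — |x − y|_19 = 19^{-4} = 1/130321.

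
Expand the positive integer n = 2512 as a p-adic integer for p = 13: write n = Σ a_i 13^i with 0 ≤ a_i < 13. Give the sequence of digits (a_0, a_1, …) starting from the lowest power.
(a_0, a_1, …) = (3, 11, 1, 1)

Repeated division by 13 gives the digits low-to-high: 2512 = 3 + 11·13^1 + 1·13^2 + 1·13^3. Digit sequence: (3, 11, 1, 1).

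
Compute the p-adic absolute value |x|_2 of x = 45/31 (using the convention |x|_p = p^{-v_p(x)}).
|45/31|_2 = 1

Step 1 — compute v_2(x) by factoring powers of 2 out of the numerator and denominator: v_2(45/31) = 0. Step 2 — apply |x|_p = p^{-v_p(x)} = 2^{0} = 1.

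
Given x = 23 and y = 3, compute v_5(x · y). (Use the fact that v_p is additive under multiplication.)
v_5(69) = 0

v_p(x) = 0 (factor: 23 = 5^0 · 23); v_p(y) = 0 (factor: 3 = 5^0 · 3). Additivity: v_p(xy) = v_p(x) + v_p(y) = 0 + 0 = 0. (Direct check: xy = 69 = 5^0 · (69).)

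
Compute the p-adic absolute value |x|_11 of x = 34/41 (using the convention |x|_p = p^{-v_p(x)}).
|34/41|_11 = 1

Step 1 — compute v_11(x) by factoring powers of 11 out of the numerator and denominator: v_11(34/41) = 0. Step 2 — apply |x|_p = p^{-v_p(x)} = 11^{0} = 1.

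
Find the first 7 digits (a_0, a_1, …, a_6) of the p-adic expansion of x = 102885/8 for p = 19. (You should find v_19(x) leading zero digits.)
(a_0, …, a_6) = (0, 0, 0, 9, 2, 7, 2)

v_19(102885/8) = 3, so a_0 = ... = a_2 = 0. Factor out: x = 19^3 · u with u = 15/8 a unit in ℤ_19. Expand u iteratively via a_{v+i} = u_i mod 19, u_{i+1} = (u_i − a_{v+i})/19:
  u_0 = 15/8;  a_3 = 9;  u_1 = (u_0 − 9)/19 = -3/8
  u_1 = -3/8;  a_4 = 2;  u_2 = (u_1 − 2)/19 = -1/8
  u_2 = -1/8;  a_5 = 7;  u_3 = (u_2 − 7)/19 = -3/8
  u_3 = -3/8;  a_6 = 2;  u_4 = (u_3 − 2)/19 = -1/8
Digits: (0, 0, 0, 9, 2, 7, 2).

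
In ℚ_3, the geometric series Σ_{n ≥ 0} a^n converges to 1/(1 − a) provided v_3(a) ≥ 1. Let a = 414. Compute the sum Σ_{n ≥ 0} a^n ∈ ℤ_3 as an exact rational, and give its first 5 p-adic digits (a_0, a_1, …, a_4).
Σ a^n = 1/(1 − a) = -1/413;  first 5 digits = (1, 0, 1, 0, 0)

v_3(a) = 2 ≥ 1, so the series converges in ℤ_3 to 1/(1 − a) = 1/(1 − 414) = -1/413. Expand this rational in ℤ_3: compute digits iteratively via d_i = x_i mod 3, x_{i+1} = (x_i − d_i)/3. The first 5 digits are (1, 0, 1, 0, 0).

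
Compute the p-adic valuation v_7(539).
v_7(539) = 2

v_7(n) is the largest exponent k such that 7^k divides n. Factor out: 539 = 7^2 · 11. (Sign doesn't affect v_p.) So v_7(539) = 2.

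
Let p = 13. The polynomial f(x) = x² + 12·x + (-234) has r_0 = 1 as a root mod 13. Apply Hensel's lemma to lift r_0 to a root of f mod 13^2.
r_1 = 53 (mod 169)

Hensel: r_{i+1} = r_i − f(r_i)·(f′(r_i))^{-1} mod 13^{i+2}, f′(x) = 2x + 12. Iterate:
  r_0 = 1 (mod 13)
  r_1 = 53 (mod 169)
Final: r = 53 satisfies f(r) ≡ 0 mod 13^2.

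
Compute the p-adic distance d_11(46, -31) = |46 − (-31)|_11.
d_11(46, -31) = 1/11

Step 1 — x − y = 46 − (-31) = 77. Step 2 — v_11(77) = 1 (factor: 77 = (11^1 · 7); the sign does not affect v_p). Step 3 — |x − y|_11 = 11^{-1} = 1/11.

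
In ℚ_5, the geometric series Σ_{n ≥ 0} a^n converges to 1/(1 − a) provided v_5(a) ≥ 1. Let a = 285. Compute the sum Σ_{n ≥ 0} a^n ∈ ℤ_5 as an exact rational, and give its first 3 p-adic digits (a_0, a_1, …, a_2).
Σ a^n = 1/(1 − a) = -1/284;  first 3 digits = (1, 2, 0)

v_5(a) = 1 ≥ 1, so the series converges in ℤ_5 to 1/(1 − a) = 1/(1 − 285) = -1/284. Expand this rational in ℤ_5: compute digits iteratively via d_i = x_i mod 5, x_{i+1} = (x_i − d_i)/5. The first 3 digits are (1, 2, 0).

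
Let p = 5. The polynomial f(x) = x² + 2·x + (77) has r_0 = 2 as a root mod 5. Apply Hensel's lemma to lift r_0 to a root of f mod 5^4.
r_3 = 492 (mod 625)

Hensel: r_{i+1} = r_i − f(r_i)·(f′(r_i))^{-1} mod 5^{i+2}, f′(x) = 2x + 2. Iterate:
  r_0 = 2 (mod 5)
  r_1 = 17 (mod 25)
  r_2 = 117 (mod 125)
  r_3 = 492 (mod 625)
Final: r = 492 satisfies f(r) ≡ 0 mod 5^4.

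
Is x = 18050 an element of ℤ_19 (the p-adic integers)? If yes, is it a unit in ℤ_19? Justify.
x ∈ ℤ_19 but not a unit; v_19(x) = 2 > 0

ℤ_19 = {x ∈ ℚ_19 : v_19(x) ≥ 0} and ℤ_19^× = {x ∈ ℤ_19 : v_19(x) = 0}. Here v_19(18050) = v_19(num) − v_19(den) = 2; compare against these criteria.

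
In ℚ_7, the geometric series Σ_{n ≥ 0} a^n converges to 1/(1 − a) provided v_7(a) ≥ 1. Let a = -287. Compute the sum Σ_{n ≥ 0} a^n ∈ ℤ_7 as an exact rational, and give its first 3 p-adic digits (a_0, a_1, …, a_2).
Σ a^n = 1/(1 − a) = 1/288;  first 3 digits = (1, 1, 2)

v_7(a) = 1 ≥ 1, so the series converges in ℤ_7 to 1/(1 − a) = 1/(1 − (-287)) = 1/288. Expand this rational in ℤ_7: compute digits iteratively via d_i = x_i mod 7, x_{i+1} = (x_i − d_i)/7. The first 3 digits are (1, 1, 2).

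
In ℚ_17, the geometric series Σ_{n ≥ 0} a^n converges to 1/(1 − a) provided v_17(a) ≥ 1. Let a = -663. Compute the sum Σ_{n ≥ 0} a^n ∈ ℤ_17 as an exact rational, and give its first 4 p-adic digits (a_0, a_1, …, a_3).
Σ a^n = 1/(1 − a) = 1/664;  first 4 digits = (1, 12, 5, 15)

v_17(a) = 1 ≥ 1, so the series converges in ℤ_17 to 1/(1 − a) = 1/(1 − (-663)) = 1/664. Expand this rational in ℤ_17: compute digits iteratively via d_i = x_i mod 17, x_{i+1} = (x_i − d_i)/17. The first 4 digits are (1, 12, 5, 15).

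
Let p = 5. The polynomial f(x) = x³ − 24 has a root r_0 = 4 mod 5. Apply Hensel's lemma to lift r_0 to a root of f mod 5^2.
r_1 = 24 (mod 25)

Hensel: r_{i+1} = r_i − f(r_i)/f′(r_i) mod 5^{i+2}, where f′(x) = 3x². Iterate:
  r_0 = 4 (mod 5)
  r_1 = 24 (mod 25)
Final: r = 24 with f(r) ≡ 0 mod 5^2.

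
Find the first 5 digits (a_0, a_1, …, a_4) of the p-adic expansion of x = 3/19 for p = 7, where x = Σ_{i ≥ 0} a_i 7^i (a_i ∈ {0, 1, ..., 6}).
(a_0, …, a_4) = (2, 6, 5, 1, 6)

v_7(3/19) = 0 (numerator and denominator both coprime to 7), so x ∈ ℤ_7^×. Compute digits iteratively via a_i = x_i mod 7, x_{i+1} = (x_i − a_i)/7, with x_0 = x:
  x_0 = 3/19;  a_0 = 2;  x_1 = (x_0 − 2)/7 = -5/19
  x_1 = -5/19;  a_1 = 6;  x_2 = (x_1 − 6)/7 = -17/19
  x_2 = -17/19;  a_2 = 5;  x_3 = (x_2 − 5)/7 = -16/19
  x_3 = -16/19;  a_3 = 1;  x_4 = (x_3 − 1)/7 = -5/19
  x_4 = -5/19;  a_4 = 6;  x_5 = (x_4 − 6)/7 = -17/19
Digits: (2, 6, 5, 1, 6).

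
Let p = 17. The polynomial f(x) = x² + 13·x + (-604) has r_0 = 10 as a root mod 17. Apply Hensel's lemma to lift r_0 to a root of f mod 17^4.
r_3 = 38362 (mod 83521)

Hensel: r_{i+1} = r_i − f(r_i)·(f′(r_i))^{-1} mod 17^{i+2}, f′(x) = 2x + 13. Iterate:
  r_0 = 10 (mod 17)
  r_1 = 214 (mod 289)
  r_2 = 3971 (mod 4913)
  r_3 = 38362 (mod 83521)
Final: r = 38362 satisfies f(r) ≡ 0 mod 17^4.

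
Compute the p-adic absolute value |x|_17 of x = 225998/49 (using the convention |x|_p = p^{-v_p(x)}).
|225998/49|_17 = 1/4913

Step 1 — compute v_17(x) by factoring powers of 17 out of the numerator and denominator: v_17(225998/49) = 3. Step 2 — apply |x|_p = p^{-v_p(x)} = 17^{-3} = 1/4913.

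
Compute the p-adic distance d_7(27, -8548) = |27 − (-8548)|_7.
d_7(27, -8548) = 1/343

Step 1 — x − y = 27 − (-8548) = 8575. Step 2 — v_7(8575) = 3 (factor: 8575 = (7^3 · 25); the sign does not affect v_p). Step 3 — |x − y|_7 = 7^{-3} = 1/343.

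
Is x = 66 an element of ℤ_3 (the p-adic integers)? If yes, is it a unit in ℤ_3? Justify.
x ∈ ℤ_3 but not a unit; v_3(x) = 1 > 0

ℤ_3 = {x ∈ ℚ_3 : v_3(x) ≥ 0} and ℤ_3^× = {x ∈ ℤ_3 : v_3(x) = 0}. Here v_3(66) = v_3(num) − v_3(den) = 1; compare against these criteria.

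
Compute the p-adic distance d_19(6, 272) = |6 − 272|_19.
d_19(6, 272) = 1/19

Step 1 — x − y = 6 − 272 = -266. Step 2 — v_19(-266) = 1 (factor: -266 = −(19^1 · 14); the sign does not affect v_p). Step 3 — |x − y|_19 = 19^{-1} = 1/19.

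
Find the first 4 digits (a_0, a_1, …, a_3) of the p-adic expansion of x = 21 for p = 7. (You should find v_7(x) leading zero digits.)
(a_0, …, a_3) = (0, 3, 0, 0)

v_7(21) = 1, so a_0 = ... = a_0 = 0. Factor out: x = 7^1 · u with u = 3 a unit in ℤ_7. Expand u iteratively via a_{v+i} = u_i mod 7, u_{i+1} = (u_i − a_{v+i})/7:
  u_0 = 3;  a_1 = 3;  u_1 = (u_0 − 3)/7 = 0
  u_1 = 0;  a_2 = 0;  u_2 = (u_1 − 0)/7 = 0
  u_2 = 0;  a_3 = 0;  u_3 = (u_2 − 0)/7 = 0
Digits: (0, 3, 0, 0).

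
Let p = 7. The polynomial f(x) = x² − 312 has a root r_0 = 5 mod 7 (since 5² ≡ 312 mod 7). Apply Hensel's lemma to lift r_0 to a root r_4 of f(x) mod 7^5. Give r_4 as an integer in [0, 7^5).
r_4 = 2861 (mod 16807)

Hensel's recurrence: r_{i+1} = r_i − f(r_i)·(f′(r_i))^{-1} mod 7^{i+2}, with f′(x) = 2x. Iterate:
  r_0 = 5 (mod 7)
  r_1 = 19 (mod 49)
  r_2 = 117 (mod 343)
  r_3 = 460 (mod 2401)
  r_4 = 2861 (mod 16807)
Final: r_4 = 2861, and one checks f(r_4) ≡ 0 mod 7^5.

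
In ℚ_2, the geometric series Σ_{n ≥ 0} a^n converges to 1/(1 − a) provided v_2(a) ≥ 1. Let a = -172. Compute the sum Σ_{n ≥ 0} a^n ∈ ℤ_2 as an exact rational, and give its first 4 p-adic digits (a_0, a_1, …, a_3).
Σ a^n = 1/(1 − a) = 1/173;  first 4 digits = (1, 0, 1, 0)

v_2(a) = 2 ≥ 1, so the series converges in ℤ_2 to 1/(1 − a) = 1/(1 − (-172)) = 1/173. Expand this rational in ℤ_2: compute digits iteratively via d_i = x_i mod 2, x_{i+1} = (x_i − d_i)/2. The first 4 digits are (1, 0, 1, 0).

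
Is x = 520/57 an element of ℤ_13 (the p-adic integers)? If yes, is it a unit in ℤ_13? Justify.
x ∈ ℤ_13 but not a unit; v_13(x) = 1 > 0

ℤ_13 = {x ∈ ℚ_13 : v_13(x) ≥ 0} and ℤ_13^× = {x ∈ ℤ_13 : v_13(x) = 0}. Here v_13(520/57) = v_13(num) − v_13(den) = 1; compare against these criteria.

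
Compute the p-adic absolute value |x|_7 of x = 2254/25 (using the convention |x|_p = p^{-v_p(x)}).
|2254/25|_7 = 1/49

Step 1 — compute v_7(x) by factoring powers of 7 out of the numerator and denominator: v_7(2254/25) = 2. Step 2 — apply |x|_p = p^{-v_p(x)} = 7^{-2} = 1/49.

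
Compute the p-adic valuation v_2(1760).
v_2(1760) = 5

v_2(n) is the largest exponent k such that 2^k divides n. Factor out: 1760 = 2^5 · 55. (Sign doesn't affect v_p.) So v_2(1760) = 5.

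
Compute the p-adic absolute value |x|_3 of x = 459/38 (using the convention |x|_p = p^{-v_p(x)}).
|459/38|_3 = 1/27

Step 1 — compute v_3(x) by factoring powers of 3 out of the numerator and denominator: v_3(459/38) = 3. Step 2 — apply |x|_p = p^{-v_p(x)} = 3^{-3} = 1/27.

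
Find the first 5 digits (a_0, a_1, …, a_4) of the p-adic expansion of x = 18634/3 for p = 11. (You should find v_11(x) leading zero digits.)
(a_0, …, a_4) = (0, 0, 0, 1, 4)

v_11(18634/3) = 3, so a_0 = ... = a_2 = 0. Factor out: x = 11^3 · u with u = 14/3 a unit in ℤ_11. Expand u iteratively via a_{v+i} = u_i mod 11, u_{i+1} = (u_i − a_{v+i})/11:
  u_0 = 14/3;  a_3 = 1;  u_1 = (u_0 − 1)/11 = 1/3
  u_1 = 1/3;  a_4 = 4;  u_2 = (u_1 − 4)/11 = -1/3
Digits: (0, 0, 0, 1, 4).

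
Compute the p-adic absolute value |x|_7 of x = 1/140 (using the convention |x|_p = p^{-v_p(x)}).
|1/140|_7 = 7

Step 1 — compute v_7(x) by factoring powers of 7 out of the numerator and denominator: v_7(1/140) = -1. Step 2 — apply |x|_p = p^{-v_p(x)} = 7^{1} = 7.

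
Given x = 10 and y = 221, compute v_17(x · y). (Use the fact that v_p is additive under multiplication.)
v_17(2210) = 1

v_p(x) = 0 (factor: 10 = 17^0 · 10); v_p(y) = 1 (factor: 221 = 17^1 · 13). Additivity: v_p(xy) = v_p(x) + v_p(y) = 0 + 1 = 1. (Direct check: xy = 2210 = 17^1 · (130).)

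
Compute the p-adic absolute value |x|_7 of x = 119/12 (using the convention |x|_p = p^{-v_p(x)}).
|119/12|_7 = 1/7

Step 1 — compute v_7(x) by factoring powers of 7 out of the numerator and denominator: v_7(119/12) = 1. Step 2 — apply |x|_p = p^{-v_p(x)} = 7^{-1} = 1/7.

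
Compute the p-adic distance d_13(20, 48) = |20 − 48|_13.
d_13(20, 48) = 1

Step 1 — x − y = 20 − 48 = -28. Step 2 — v_13(-28) = 0 (factor: -28 = −(13^0 · 28); the sign does not affect v_p). Step 3 — |x − y|_13 = 13^{0} = 1.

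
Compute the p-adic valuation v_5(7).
v_5(7) = 0

v_5(n) is the largest exponent k such that 5^k divides n. Factor out: 7 = 5^0 · 7. (Sign doesn't affect v_p.) So v_5(7) = 0.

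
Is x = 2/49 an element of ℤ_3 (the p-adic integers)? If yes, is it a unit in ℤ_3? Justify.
x ∈ ℤ_3^× (unit); v_3(x) = 0

ℤ_3 = {x ∈ ℚ_3 : v_3(x) ≥ 0} and ℤ_3^× = {x ∈ ℤ_3 : v_3(x) = 0}. Here v_3(2/49) = v_3(num) − v_3(den) = 0; compare against these criteria.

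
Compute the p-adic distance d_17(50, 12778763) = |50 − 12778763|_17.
d_17(50, 12778763) = 1/1419857

Step 1 — x − y = 50 − 12778763 = -12778713. Step 2 — v_17(-12778713) = 5 (factor: -12778713 = −(17^5 · 9); the sign does not affect v_p). Step 3 — |x − y|_17 = 17^{-5} = 1/1419857.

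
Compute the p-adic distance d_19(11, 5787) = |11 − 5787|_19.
d_19(11, 5787) = 1/361

Step 1 — x − y = 11 − 5787 = -5776. Step 2 — v_19(-5776) = 2 (factor: -5776 = −(19^2 · 16); the sign does not affect v_p). Step 3 — |x − y|_19 = 19^{-2} = 1/361.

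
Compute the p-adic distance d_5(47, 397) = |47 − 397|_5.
d_5(47, 397) = 1/25

Step 1 — x − y = 47 − 397 = -350. Step 2 — v_5(-350) = 2 (factor: -350 = −(5^2 · 14); the sign does not affect v_p). Step 3 — |x − y|_5 = 5^{-2} = 1/25.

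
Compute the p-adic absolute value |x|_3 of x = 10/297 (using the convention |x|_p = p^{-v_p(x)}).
|10/297|_3 = 27

Step 1 — compute v_3(x) by factoring powers of 3 out of the numerator and denominator: v_3(10/297) = -3. Step 2 — apply |x|_p = p^{-v_p(x)} = 3^{3} = 27.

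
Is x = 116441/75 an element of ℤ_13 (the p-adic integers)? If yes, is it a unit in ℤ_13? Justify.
x ∈ ℤ_13 but not a unit; v_13(x) = 3 > 0

ℤ_13 = {x ∈ ℚ_13 : v_13(x) ≥ 0} and ℤ_13^× = {x ∈ ℤ_13 : v_13(x) = 0}. Here v_13(116441/75) = v_13(num) − v_13(den) = 3; compare against these criteria.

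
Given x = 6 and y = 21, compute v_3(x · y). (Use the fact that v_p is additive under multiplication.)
v_3(126) = 2

v_p(x) = 1 (factor: 6 = 3^1 · 2); v_p(y) = 1 (factor: 21 = 3^1 · 7). Additivity: v_p(xy) = v_p(x) + v_p(y) = 1 + 1 = 2. (Direct check: xy = 126 = 3^2 · (14).)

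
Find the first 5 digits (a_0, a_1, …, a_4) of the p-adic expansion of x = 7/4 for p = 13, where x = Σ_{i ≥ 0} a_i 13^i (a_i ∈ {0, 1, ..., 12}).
(a_0, …, a_4) = (5, 3, 3, 3, 3)

v_13(7/4) = 0 (numerator and denominator both coprime to 13), so x ∈ ℤ_13^×. Compute digits iteratively via a_i = x_i mod 13, x_{i+1} = (x_i − a_i)/13, with x_0 = x:
  x_0 = 7/4;  a_0 = 5;  x_1 = (x_0 − 5)/13 = -1/4
  x_1 = -1/4;  a_1 = 3;  x_2 = (x_1 − 3)/13 = -1/4
  x_2 = -1/4;  a_2 = 3;  x_3 = (x_2 − 3)/13 = -1/4
  x_3 = -1/4;  a_3 = 3;  x_4 = (x_3 − 3)/13 = -1/4
  x_4 = -1/4;  a_4 = 3;  x_5 = (x_4 − 3)/13 = -1/4
Digits: (5, 3, 3, 3, 3).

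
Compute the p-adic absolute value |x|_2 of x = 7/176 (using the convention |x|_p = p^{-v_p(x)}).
|7/176|_2 = 16

Step 1 — compute v_2(x) by factoring powers of 2 out of the numerator and denominator: v_2(7/176) = -4. Step 2 — apply |x|_p = p^{-v_p(x)} = 2^{4} = 16.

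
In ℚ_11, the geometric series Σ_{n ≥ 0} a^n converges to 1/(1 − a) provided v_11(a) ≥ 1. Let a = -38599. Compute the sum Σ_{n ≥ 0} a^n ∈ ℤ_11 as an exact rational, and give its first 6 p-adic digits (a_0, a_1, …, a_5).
Σ a^n = 1/(1 − a) = 1/38600;  first 6 digits = (1, 0, 0, 4, 8, 10)

v_11(a) = 3 ≥ 1, so the series converges in ℤ_11 to 1/(1 − a) = 1/(1 − (-38599)) = 1/38600. Expand this rational in ℤ_11: compute digits iteratively via d_i = x_i mod 11, x_{i+1} = (x_i − d_i)/11. The first 6 digits are (1, 0, 0, 4, 8, 10).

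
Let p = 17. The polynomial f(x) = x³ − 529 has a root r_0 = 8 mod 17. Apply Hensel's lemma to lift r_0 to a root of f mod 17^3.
r_2 = 1283 (mod 4913)

Hensel: r_{i+1} = r_i − f(r_i)/f′(r_i) mod 17^{i+2}, where f′(x) = 3x². Iterate:
  r_0 = 8 (mod 17)
  r_1 = 127 (mod 289)
  r_2 = 1283 (mod 4913)
Final: r = 1283 with f(r) ≡ 0 mod 17^3.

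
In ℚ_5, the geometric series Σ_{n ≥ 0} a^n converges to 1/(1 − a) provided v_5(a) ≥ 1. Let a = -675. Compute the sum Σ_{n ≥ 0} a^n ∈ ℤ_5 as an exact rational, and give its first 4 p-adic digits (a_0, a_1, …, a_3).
Σ a^n = 1/(1 − a) = 1/676;  first 4 digits = (1, 0, 3, 4)

v_5(a) = 2 ≥ 1, so the series converges in ℤ_5 to 1/(1 − a) = 1/(1 − (-675)) = 1/676. Expand this rational in ℤ_5: compute digits iteratively via d_i = x_i mod 5, x_{i+1} = (x_i − d_i)/5. The first 4 digits are (1, 0, 3, 4).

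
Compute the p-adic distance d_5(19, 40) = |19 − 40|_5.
d_5(19, 40) = 1

Step 1 — x − y = 19 − 40 = -21. Step 2 — v_5(-21) = 0 (factor: -21 = −(5^0 · 21); the sign does not affect v_p). Step 3 — |x − y|_5 = 5^{0} = 1.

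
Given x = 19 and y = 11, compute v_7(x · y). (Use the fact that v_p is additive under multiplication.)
v_7(209) = 0

v_p(x) = 0 (factor: 19 = 7^0 · 19); v_p(y) = 0 (factor: 11 = 7^0 · 11). Additivity: v_p(xy) = v_p(x) + v_p(y) = 0 + 0 = 0. (Direct check: xy = 209 = 7^0 · (209).)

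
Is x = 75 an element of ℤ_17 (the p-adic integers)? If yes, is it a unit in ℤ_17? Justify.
x ∈ ℤ_17^× (unit); v_17(x) = 0

ℤ_17 = {x ∈ ℚ_17 : v_17(x) ≥ 0} and ℤ_17^× = {x ∈ ℤ_17 : v_17(x) = 0}. Here v_17(75) = v_17(num) − v_17(den) = 0; compare against these criteria.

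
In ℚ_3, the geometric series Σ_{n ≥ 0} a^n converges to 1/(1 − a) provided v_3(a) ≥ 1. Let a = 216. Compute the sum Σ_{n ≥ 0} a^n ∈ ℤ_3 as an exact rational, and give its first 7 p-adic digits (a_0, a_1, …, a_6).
Σ a^n = 1/(1 − a) = -1/215;  first 7 digits = (1, 0, 0, 2, 2, 0, 1)

v_3(a) = 3 ≥ 1, so the series converges in ℤ_3 to 1/(1 − a) = 1/(1 − 216) = -1/215. Expand this rational in ℤ_3: compute digits iteratively via d_i = x_i mod 3, x_{i+1} = (x_i − d_i)/3. The first 7 digits are (1, 0, 0, 2, 2, 0, 1).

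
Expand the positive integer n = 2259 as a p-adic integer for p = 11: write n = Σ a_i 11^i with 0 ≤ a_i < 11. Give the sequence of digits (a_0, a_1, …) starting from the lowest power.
(a_0, a_1, …) = (4, 7, 7, 1)

Repeated division by 11 gives the digits low-to-high: 2259 = 4 + 7·11^1 + 7·11^2 + 1·11^3. Digit sequence: (4, 7, 7, 1).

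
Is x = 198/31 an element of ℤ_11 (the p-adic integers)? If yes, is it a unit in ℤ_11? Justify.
x ∈ ℤ_11 but not a unit; v_11(x) = 1 > 0

ℤ_11 = {x ∈ ℚ_11 : v_11(x) ≥ 0} and ℤ_11^× = {x ∈ ℤ_11 : v_11(x) = 0}. Here v_11(198/31) = v_11(num) − v_11(den) = 1; compare against these criteria.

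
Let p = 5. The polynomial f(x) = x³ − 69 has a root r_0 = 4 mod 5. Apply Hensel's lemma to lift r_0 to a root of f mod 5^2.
r_1 = 14 (mod 25)

Hensel: r_{i+1} = r_i − f(r_i)/f′(r_i) mod 5^{i+2}, where f′(x) = 3x². Iterate:
  r_0 = 4 (mod 5)
  r_1 = 14 (mod 25)
Final: r = 14 with f(r) ≡ 0 mod 5^2.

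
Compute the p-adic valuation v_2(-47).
v_2(-47) = 0

v_2(n) is the largest exponent k such that 2^k divides n. Factor out: -47 = -2^0 · 47. (Sign doesn't affect v_p.) So v_2(-47) = 0.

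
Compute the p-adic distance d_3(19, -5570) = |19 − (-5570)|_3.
d_3(19, -5570) = 1/243

Step 1 — x − y = 19 − (-5570) = 5589. Step 2 — v_3(5589) = 5 (factor: 5589 = (3^5 · 23); the sign does not affect v_p). Step 3 — |x − y|_3 = 3^{-5} = 1/243.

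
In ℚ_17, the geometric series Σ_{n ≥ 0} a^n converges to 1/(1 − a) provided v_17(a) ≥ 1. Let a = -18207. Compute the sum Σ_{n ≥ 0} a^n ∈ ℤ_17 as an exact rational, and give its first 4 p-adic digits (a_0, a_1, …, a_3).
Σ a^n = 1/(1 − a) = 1/18208;  first 4 digits = (1, 0, 5, 13)

v_17(a) = 2 ≥ 1, so the series converges in ℤ_17 to 1/(1 − a) = 1/(1 − (-18207)) = 1/18208. Expand this rational in ℤ_17: compute digits iteratively via d_i = x_i mod 17, x_{i+1} = (x_i − d_i)/17. The first 4 digits are (1, 0, 5, 13).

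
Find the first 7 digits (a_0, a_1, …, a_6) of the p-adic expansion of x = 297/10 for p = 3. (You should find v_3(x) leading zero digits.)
(a_0, …, a_6) = (0, 0, 0, 2, 0, 2, 2)

v_3(297/10) = 3, so a_0 = ... = a_2 = 0. Factor out: x = 3^3 · u with u = 11/10 a unit in ℤ_3. Expand u iteratively via a_{v+i} = u_i mod 3, u_{i+1} = (u_i − a_{v+i})/3:
  u_0 = 11/10;  a_3 = 2;  u_1 = (u_0 − 2)/3 = -3/10
  u_1 = -3/10;  a_4 = 0;  u_2 = (u_1 − 0)/3 = -1/10
  u_2 = -1/10;  a_5 = 2;  u_3 = (u_2 − 2)/3 = -7/10
  u_3 = -7/10;  a_6 = 2;  u_4 = (u_3 − 2)/3 = -9/10
Digits: (0, 0, 0, 2, 0, 2, 2).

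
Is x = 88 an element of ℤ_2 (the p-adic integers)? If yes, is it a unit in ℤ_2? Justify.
x ∈ ℤ_2 but not a unit; v_2(x) = 3 > 0

ℤ_2 = {x ∈ ℚ_2 : v_2(x) ≥ 0} and ℤ_2^× = {x ∈ ℤ_2 : v_2(x) = 0}. Here v_2(88) = v_2(num) − v_2(den) = 3; compare against these criteria.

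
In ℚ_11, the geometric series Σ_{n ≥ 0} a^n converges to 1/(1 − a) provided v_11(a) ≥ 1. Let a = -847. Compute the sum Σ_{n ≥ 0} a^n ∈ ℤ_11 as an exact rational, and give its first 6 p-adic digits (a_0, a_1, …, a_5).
Σ a^n = 1/(1 − a) = 1/848;  first 6 digits = (1, 0, 4, 10, 4, 4)

v_11(a) = 2 ≥ 1, so the series converges in ℤ_11 to 1/(1 − a) = 1/(1 − (-847)) = 1/848. Expand this rational in ℤ_11: compute digits iteratively via d_i = x_i mod 11, x_{i+1} = (x_i − d_i)/11. The first 6 digits are (1, 0, 4, 10, 4, 4).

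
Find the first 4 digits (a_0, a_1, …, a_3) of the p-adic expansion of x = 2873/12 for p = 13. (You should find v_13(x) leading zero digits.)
(a_0, …, a_3) = (0, 0, 9, 7)

v_13(2873/12) = 2, so a_0 = ... = a_1 = 0. Factor out: x = 13^2 · u with u = 17/12 a unit in ℤ_13. Expand u iteratively via a_{v+i} = u_i mod 13, u_{i+1} = (u_i − a_{v+i})/13:
  u_0 = 17/12;  a_2 = 9;  u_1 = (u_0 − 9)/13 = -7/12
  u_1 = -7/12;  a_3 = 7;  u_2 = (u_1 − 7)/13 = -7/12
Digits: (0, 0, 9, 7).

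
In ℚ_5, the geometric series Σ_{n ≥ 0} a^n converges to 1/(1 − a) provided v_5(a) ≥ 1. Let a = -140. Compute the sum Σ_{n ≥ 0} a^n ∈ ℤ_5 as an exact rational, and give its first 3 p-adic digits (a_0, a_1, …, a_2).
Σ a^n = 1/(1 − a) = 1/141;  first 3 digits = (1, 2, 3)

v_5(a) = 1 ≥ 1, so the series converges in ℤ_5 to 1/(1 − a) = 1/(1 − (-140)) = 1/141. Expand this rational in ℤ_5: compute digits iteratively via d_i = x_i mod 5, x_{i+1} = (x_i − d_i)/5. The first 3 digits are (1, 2, 3).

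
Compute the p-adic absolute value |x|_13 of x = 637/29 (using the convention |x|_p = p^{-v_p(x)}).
|637/29|_13 = 1/13

Step 1 — compute v_13(x) by factoring powers of 13 out of the numerator and denominator: v_13(637/29) = 1. Step 2 — apply |x|_p = p^{-v_p(x)} = 13^{-1} = 1/13.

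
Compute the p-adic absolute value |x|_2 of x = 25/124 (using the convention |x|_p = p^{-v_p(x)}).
|25/124|_2 = 4

Step 1 — compute v_2(x) by factoring powers of 2 out of the numerator and denominator: v_2(25/124) = -2. Step 2 — apply |x|_p = p^{-v_p(x)} = 2^{2} = 4.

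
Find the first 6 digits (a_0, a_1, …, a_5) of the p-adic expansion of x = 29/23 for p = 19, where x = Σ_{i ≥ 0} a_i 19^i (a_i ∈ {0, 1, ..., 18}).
(a_0, …, a_5) = (12, 11, 6, 17, 9, 16)

v_19(29/23) = 0 (numerator and denominator both coprime to 19), so x ∈ ℤ_19^×. Compute digits iteratively via a_i = x_i mod 19, x_{i+1} = (x_i − a_i)/19, with x_0 = x:
  x_0 = 29/23;  a_0 = 12;  x_1 = (x_0 − 12)/19 = -13/23
  x_1 = -13/23;  a_1 = 11;  x_2 = (x_1 − 11)/19 = -14/23
  x_2 = -14/23;  a_2 = 6;  x_3 = (x_2 − 6)/19 = -8/23
  x_3 = -8/23;  a_3 = 17;  x_4 = (x_3 − 17)/19 = -21/23
  x_4 = -21/23;  a_4 = 9;  x_5 = (x_4 − 9)/19 = -12/23
  x_5 = -12/23;  a_5 = 16;  x_6 = (x_5 − 16)/19 = -20/23
Digits: (12, 11, 6, 17, 9, 16).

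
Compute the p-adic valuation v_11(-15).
v_11(-15) = 0

v_11(n) is the largest exponent k such that 11^k divides n. Factor out: -15 = -11^0 · 15. (Sign doesn't affect v_p.) So v_11(-15) = 0.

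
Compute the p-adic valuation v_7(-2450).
v_7(-2450) = 2

v_7(n) is the largest exponent k such that 7^k divides n. Factor out: -2450 = -7^2 · 50. (Sign doesn't affect v_p.) So v_7(-2450) = 2.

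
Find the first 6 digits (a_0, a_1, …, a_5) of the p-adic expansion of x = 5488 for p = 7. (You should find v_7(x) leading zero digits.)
(a_0, …, a_5) = (0, 0, 0, 2, 2, 0)

v_7(5488) = 3, so a_0 = ... = a_2 = 0. Factor out: x = 7^3 · u with u = 16 a unit in ℤ_7. Expand u iteratively via a_{v+i} = u_i mod 7, u_{i+1} = (u_i − a_{v+i})/7:
  u_0 = 16;  a_3 = 2;  u_1 = (u_0 − 2)/7 = 2
  u_1 = 2;  a_4 = 2;  u_2 = (u_1 − 2)/7 = 0
  u_2 = 0;  a_5 = 0;  u_3 = (u_2 − 0)/7 = 0
Digits: (0, 0, 0, 2, 2, 0).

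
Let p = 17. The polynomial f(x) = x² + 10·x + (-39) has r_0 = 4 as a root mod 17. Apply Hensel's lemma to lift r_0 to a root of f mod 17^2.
r_1 = 276 (mod 289)

Hensel: r_{i+1} = r_i − f(r_i)·(f′(r_i))^{-1} mod 17^{i+2}, f′(x) = 2x + 10. Iterate:
  r_0 = 4 (mod 17)
  r_1 = 276 (mod 289)
Final: r = 276 satisfies f(r) ≡ 0 mod 17^2.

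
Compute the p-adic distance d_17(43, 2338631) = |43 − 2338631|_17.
d_17(43, 2338631) = 1/83521

Step 1 — x − y = 43 − 2338631 = -2338588. Step 2 — v_17(-2338588) = 4 (factor: -2338588 = −(17^4 · 28); the sign does not affect v_p). Step 3 — |x − y|_17 = 17^{-4} = 1/83521.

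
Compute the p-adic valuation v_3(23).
v_3(23) = 0

v_3(n) is the largest exponent k such that 3^k divides n. Factor out: 23 = 3^0 · 23. (Sign doesn't affect v_p.) So v_3(23) = 0.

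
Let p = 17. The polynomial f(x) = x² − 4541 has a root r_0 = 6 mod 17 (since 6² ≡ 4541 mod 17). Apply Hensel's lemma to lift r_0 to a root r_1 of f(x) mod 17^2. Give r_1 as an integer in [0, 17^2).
r_1 = 261 (mod 289)

Hensel's recurrence: r_{i+1} = r_i − f(r_i)·(f′(r_i))^{-1} mod 17^{i+2}, with f′(x) = 2x. Iterate:
  r_0 = 6 (mod 17)
  r_1 = 261 (mod 289)
Final: r_1 = 261, and one checks f(r_1) ≡ 0 mod 17^2.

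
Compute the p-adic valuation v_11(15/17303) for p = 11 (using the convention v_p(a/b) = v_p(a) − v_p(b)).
v_11(15/17303) = -3

Factor powers of 11 from the numerator and denominator of the reduced fraction: 15 = 11^0 · 15 and 17303 = 11^3 · 13. Apply v_p(a/b) = v_p(a) − v_p(b): v_11(15/17303) = 0 − 3 = -3.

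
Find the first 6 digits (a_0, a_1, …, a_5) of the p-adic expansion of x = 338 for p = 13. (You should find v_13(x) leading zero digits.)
(a_0, …, a_5) = (0, 0, 2, 0, 0, 0)

v_13(338) = 2, so a_0 = ... = a_1 = 0. Factor out: x = 13^2 · u with u = 2 a unit in ℤ_13. Expand u iteratively via a_{v+i} = u_i mod 13, u_{i+1} = (u_i − a_{v+i})/13:
  u_0 = 2;  a_2 = 2;  u_1 = (u_0 − 2)/13 = 0
  u_1 = 0;  a_3 = 0;  u_2 = (u_1 − 0)/13 = 0
  u_2 = 0;  a_4 = 0;  u_3 = (u_2 − 0)/13 = 0
  u_3 = 0;  a_5 = 0;  u_4 = (u_3 − 0)/13 = 0
Digits: (0, 0, 2, 0, 0, 0).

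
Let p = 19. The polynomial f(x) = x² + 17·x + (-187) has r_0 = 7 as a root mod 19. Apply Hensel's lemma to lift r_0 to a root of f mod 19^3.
r_2 = 4130 (mod 6859)

Hensel: r_{i+1} = r_i − f(r_i)·(f′(r_i))^{-1} mod 19^{i+2}, f′(x) = 2x + 17. Iterate:
  r_0 = 7 (mod 19)
  r_1 = 159 (mod 361)
  r_2 = 4130 (mod 6859)
Final: r = 4130 satisfies f(r) ≡ 0 mod 19^3.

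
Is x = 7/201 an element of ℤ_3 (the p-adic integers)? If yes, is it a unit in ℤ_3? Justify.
x ∉ ℤ_3 (v_3(x) = -1 < 0)

ℤ_3 = {x ∈ ℚ_3 : v_3(x) ≥ 0} and ℤ_3^× = {x ∈ ℤ_3 : v_3(x) = 0}. Here v_3(7/201) = v_3(num) − v_3(den) = -1; compare against these criteria.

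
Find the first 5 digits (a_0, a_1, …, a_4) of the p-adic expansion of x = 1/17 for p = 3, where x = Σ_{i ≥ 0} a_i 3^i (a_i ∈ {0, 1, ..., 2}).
(a_0, …, a_4) = (2, 2, 0, 2, 1)

v_3(1/17) = 0 (numerator and denominator both coprime to 3), so x ∈ ℤ_3^×. Compute digits iteratively via a_i = x_i mod 3, x_{i+1} = (x_i − a_i)/3, with x_0 = x:
  x_0 = 1/17;  a_0 = 2;  x_1 = (x_0 − 2)/3 = -11/17
  x_1 = -11/17;  a_1 = 2;  x_2 = (x_1 − 2)/3 = -15/17
  x_2 = -15/17;  a_2 = 0;  x_3 = (x_2 − 0)/3 = -5/17
  x_3 = -5/17;  a_3 = 2;  x_4 = (x_3 − 2)/3 = -13/17
  x_4 = -13/17;  a_4 = 1;  x_5 = (x_4 − 1)/3 = -10/17
Digits: (2, 2, 0, 2, 1).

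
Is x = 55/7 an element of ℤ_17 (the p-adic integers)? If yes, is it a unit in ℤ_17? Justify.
x ∈ ℤ_17^× (unit); v_17(x) = 0

ℤ_17 = {x ∈ ℚ_17 : v_17(x) ≥ 0} and ℤ_17^× = {x ∈ ℤ_17 : v_17(x) = 0}. Here v_17(55/7) = v_17(num) − v_17(den) = 0; compare against these criteria.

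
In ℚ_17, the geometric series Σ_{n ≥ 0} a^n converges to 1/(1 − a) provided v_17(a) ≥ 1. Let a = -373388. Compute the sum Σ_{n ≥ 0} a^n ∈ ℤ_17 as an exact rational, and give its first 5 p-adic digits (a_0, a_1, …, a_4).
Σ a^n = 1/(1 − a) = 1/373389;  first 5 digits = (1, 0, 0, 9, 12)

v_17(a) = 3 ≥ 1, so the series converges in ℤ_17 to 1/(1 − a) = 1/(1 − (-373388)) = 1/373389. Expand this rational in ℤ_17: compute digits iteratively via d_i = x_i mod 17, x_{i+1} = (x_i − d_i)/17. The first 5 digits are (1, 0, 0, 9, 12).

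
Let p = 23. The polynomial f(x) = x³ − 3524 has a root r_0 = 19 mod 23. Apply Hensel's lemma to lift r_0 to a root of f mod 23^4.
r_3 = 168954 (mod 279841)

Hensel: r_{i+1} = r_i − f(r_i)/f′(r_i) mod 23^{i+2}, where f′(x) = 3x². Iterate:
  r_0 = 19 (mod 23)
  r_1 = 203 (mod 529)
  r_2 = 10783 (mod 12167)
  r_3 = 168954 (mod 279841)
Final: r = 168954 with f(r) ≡ 0 mod 23^4.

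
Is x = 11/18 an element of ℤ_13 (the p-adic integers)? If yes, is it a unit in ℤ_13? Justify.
x ∈ ℤ_13^× (unit); v_13(x) = 0

ℤ_13 = {x ∈ ℚ_13 : v_13(x) ≥ 0} and ℤ_13^× = {x ∈ ℤ_13 : v_13(x) = 0}. Here v_13(11/18) = v_13(num) − v_13(den) = 0; compare against these criteria.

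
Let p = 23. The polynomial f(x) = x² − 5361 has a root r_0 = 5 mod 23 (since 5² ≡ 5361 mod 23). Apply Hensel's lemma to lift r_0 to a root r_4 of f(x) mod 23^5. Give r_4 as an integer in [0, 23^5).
r_4 = 1394242 (mod 6436343)

Hensel's recurrence: r_{i+1} = r_i − f(r_i)·(f′(r_i))^{-1} mod 23^{i+2}, with f′(x) = 2x. Iterate:
  r_0 = 5 (mod 23)
  r_1 = 327 (mod 529)
  r_2 = 7204 (mod 12167)
  r_3 = 274878 (mod 279841)
  r_4 = 1394242 (mod 6436343)
Final: r_4 = 1394242, and one checks f(r_4) ≡ 0 mod 23^5.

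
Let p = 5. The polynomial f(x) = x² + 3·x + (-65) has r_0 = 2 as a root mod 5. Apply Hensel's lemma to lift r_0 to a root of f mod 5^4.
r_3 = 567 (mod 625)

Hensel: r_{i+1} = r_i − f(r_i)·(f′(r_i))^{-1} mod 5^{i+2}, f′(x) = 2x + 3. Iterate:
  r_0 = 2 (mod 5)
  r_1 = 17 (mod 25)
  r_2 = 67 (mod 125)
  r_3 = 567 (mod 625)
Final: r = 567 satisfies f(r) ≡ 0 mod 5^4.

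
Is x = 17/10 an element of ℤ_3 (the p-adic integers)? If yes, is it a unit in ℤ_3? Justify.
x ∈ ℤ_3^× (unit); v_3(x) = 0

ℤ_3 = {x ∈ ℚ_3 : v_3(x) ≥ 0} and ℤ_3^× = {x ∈ ℤ_3 : v_3(x) = 0}. Here v_3(17/10) = v_3(num) − v_3(den) = 0; compare against these criteria.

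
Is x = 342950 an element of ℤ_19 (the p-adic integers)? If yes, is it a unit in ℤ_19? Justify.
x ∈ ℤ_19 but not a unit; v_19(x) = 3 > 0

ℤ_19 = {x ∈ ℚ_19 : v_19(x) ≥ 0} and ℤ_19^× = {x ∈ ℤ_19 : v_19(x) = 0}. Here v_19(342950) = v_19(num) − v_19(den) = 3; compare against these criteria.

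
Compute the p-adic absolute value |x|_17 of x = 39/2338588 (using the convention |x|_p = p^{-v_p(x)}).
|39/2338588|_17 = 83521

Step 1 — compute v_17(x) by factoring powers of 17 out of the numerator and denominator: v_17(39/2338588) = -4. Step 2 — apply |x|_p = p^{-v_p(x)} = 17^{4} = 83521.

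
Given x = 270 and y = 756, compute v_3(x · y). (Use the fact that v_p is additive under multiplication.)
v_3(204120) = 6

v_p(x) = 3 (factor: 270 = 3^3 · 10); v_p(y) = 3 (factor: 756 = 3^3 · 28). Additivity: v_p(xy) = v_p(x) + v_p(y) = 3 + 3 = 6. (Direct check: xy = 204120 = 3^6 · (280).)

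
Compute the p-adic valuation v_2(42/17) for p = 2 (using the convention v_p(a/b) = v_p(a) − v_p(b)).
v_2(42/17) = 1

Factor powers of 2 from the numerator and denominator of the reduced fraction: 42 = 2^1 · 21 and 17 = 2^0 · 17. Apply v_p(a/b) = v_p(a) − v_p(b): v_2(42/17) = 1 − 0 = 1.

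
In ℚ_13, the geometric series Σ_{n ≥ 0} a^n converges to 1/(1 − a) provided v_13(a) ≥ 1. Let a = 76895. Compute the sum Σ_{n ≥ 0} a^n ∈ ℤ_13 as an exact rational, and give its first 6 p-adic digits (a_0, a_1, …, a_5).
Σ a^n = 1/(1 − a) = -1/76894;  first 6 digits = (1, 0, 0, 9, 2, 0)

v_13(a) = 3 ≥ 1, so the series converges in ℤ_13 to 1/(1 − a) = 1/(1 − 76895) = -1/76894. Expand this rational in ℤ_13: compute digits iteratively via d_i = x_i mod 13, x_{i+1} = (x_i − d_i)/13. The first 6 digits are (1, 0, 0, 9, 2, 0).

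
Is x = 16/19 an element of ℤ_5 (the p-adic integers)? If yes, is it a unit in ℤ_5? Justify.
x ∈ ℤ_5^× (unit); v_5(x) = 0

ℤ_5 = {x ∈ ℚ_5 : v_5(x) ≥ 0} and ℤ_5^× = {x ∈ ℤ_5 : v_5(x) = 0}. Here v_5(16/19) = v_5(num) − v_5(den) = 0; compare against these criteria.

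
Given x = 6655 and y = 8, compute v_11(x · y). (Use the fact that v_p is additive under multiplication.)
v_11(53240) = 3

v_p(x) = 3 (factor: 6655 = 11^3 · 5); v_p(y) = 0 (factor: 8 = 11^0 · 8). Additivity: v_p(xy) = v_p(x) + v_p(y) = 3 + 0 = 3. (Direct check: xy = 53240 = 11^3 · (40).)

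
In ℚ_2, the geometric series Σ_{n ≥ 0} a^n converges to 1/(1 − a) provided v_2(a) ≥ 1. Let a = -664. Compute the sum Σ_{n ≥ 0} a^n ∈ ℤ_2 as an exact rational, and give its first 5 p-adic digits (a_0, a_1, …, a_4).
Σ a^n = 1/(1 − a) = 1/665;  first 5 digits = (1, 0, 0, 1, 0)

v_2(a) = 3 ≥ 1, so the series converges in ℤ_2 to 1/(1 − a) = 1/(1 − (-664)) = 1/665. Expand this rational in ℤ_2: compute digits iteratively via d_i = x_i mod 2, x_{i+1} = (x_i − d_i)/2. The first 5 digits are (1, 0, 0, 1, 0).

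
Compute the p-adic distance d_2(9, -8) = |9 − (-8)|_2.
d_2(9, -8) = 1

Step 1 — x − y = 9 − (-8) = 17. Step 2 — v_2(17) = 0 (factor: 17 = (2^0 · 17); the sign does not affect v_p). Step 3 — |x − y|_2 = 2^{0} = 1.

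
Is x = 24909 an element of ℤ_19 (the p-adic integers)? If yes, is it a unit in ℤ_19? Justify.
x ∈ ℤ_19 but not a unit; v_19(x) = 2 > 0

ℤ_19 = {x ∈ ℚ_19 : v_19(x) ≥ 0} and ℤ_19^× = {x ∈ ℤ_19 : v_19(x) = 0}. Here v_19(24909) = v_19(num) − v_19(den) = 2; compare against these criteria.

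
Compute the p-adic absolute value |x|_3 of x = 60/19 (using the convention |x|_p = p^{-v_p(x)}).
|60/19|_3 = 1/3

Step 1 — compute v_3(x) by factoring powers of 3 out of the numerator and denominator: v_3(60/19) = 1. Step 2 — apply |x|_p = p^{-v_p(x)} = 3^{-1} = 1/3.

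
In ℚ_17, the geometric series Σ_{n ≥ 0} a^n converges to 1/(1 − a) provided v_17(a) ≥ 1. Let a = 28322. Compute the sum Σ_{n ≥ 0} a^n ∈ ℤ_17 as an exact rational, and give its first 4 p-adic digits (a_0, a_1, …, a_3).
Σ a^n = 1/(1 − a) = -1/28321;  first 4 digits = (1, 0, 13, 5)

v_17(a) = 2 ≥ 1, so the series converges in ℤ_17 to 1/(1 − a) = 1/(1 − 28322) = -1/28321. Expand this rational in ℤ_17: compute digits iteratively via d_i = x_i mod 17, x_{i+1} = (x_i − d_i)/17. The first 4 digits are (1, 0, 13, 5).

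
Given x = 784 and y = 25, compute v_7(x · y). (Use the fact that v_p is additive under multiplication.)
v_7(19600) = 2

v_p(x) = 2 (factor: 784 = 7^2 · 16); v_p(y) = 0 (factor: 25 = 7^0 · 25). Additivity: v_p(xy) = v_p(x) + v_p(y) = 2 + 0 = 2. (Direct check: xy = 19600 = 7^2 · (400).)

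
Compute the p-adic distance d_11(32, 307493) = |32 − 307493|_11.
d_11(32, 307493) = 1/14641

Step 1 — x − y = 32 − 307493 = -307461. Step 2 — v_11(-307461) = 4 (factor: -307461 = −(11^4 · 21); the sign does not affect v_p). Step 3 — |x − y|_11 = 11^{-4} = 1/14641.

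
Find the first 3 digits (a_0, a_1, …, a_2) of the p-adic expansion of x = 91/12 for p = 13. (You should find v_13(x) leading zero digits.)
(a_0, …, a_2) = (0, 6, 5)

v_13(91/12) = 1, so a_0 = ... = a_0 = 0. Factor out: x = 13^1 · u with u = 7/12 a unit in ℤ_13. Expand u iteratively via a_{v+i} = u_i mod 13, u_{i+1} = (u_i − a_{v+i})/13:
  u_0 = 7/12;  a_1 = 6;  u_1 = (u_0 − 6)/13 = -5/12
  u_1 = -5/12;  a_2 = 5;  u_2 = (u_1 − 5)/13 = -5/12
Digits: (0, 6, 5).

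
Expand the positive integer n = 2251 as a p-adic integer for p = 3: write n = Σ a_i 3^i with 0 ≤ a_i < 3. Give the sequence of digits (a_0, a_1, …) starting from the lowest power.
(a_0, a_1, …) = (1, 0, 1, 2, 0, 0, 0, 1)

Repeated division by 3 gives the digits low-to-high: 2251 = 1 + 1·3^2 + 2·3^3 + 1·3^7. Digit sequence: (1, 0, 1, 2, 0, 0, 0, 1).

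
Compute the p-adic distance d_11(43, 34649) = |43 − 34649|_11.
d_11(43, 34649) = 1/1331

Step 1 — x − y = 43 − 34649 = -34606. Step 2 — v_11(-34606) = 3 (factor: -34606 = −(11^3 · 26); the sign does not affect v_p). Step 3 — |x − y|_11 = 11^{-3} = 1/1331.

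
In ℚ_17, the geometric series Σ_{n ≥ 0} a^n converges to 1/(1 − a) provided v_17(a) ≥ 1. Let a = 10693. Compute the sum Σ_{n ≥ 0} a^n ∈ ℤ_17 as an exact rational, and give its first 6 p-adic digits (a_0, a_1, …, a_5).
Σ a^n = 1/(1 − a) = -1/10692;  first 6 digits = (1, 0, 3, 2, 9, 12)

v_17(a) = 2 ≥ 1, so the series converges in ℤ_17 to 1/(1 − a) = 1/(1 − 10693) = -1/10692. Expand this rational in ℤ_17: compute digits iteratively via d_i = x_i mod 17, x_{i+1} = (x_i − d_i)/17. The first 6 digits are (1, 0, 3, 2, 9, 12).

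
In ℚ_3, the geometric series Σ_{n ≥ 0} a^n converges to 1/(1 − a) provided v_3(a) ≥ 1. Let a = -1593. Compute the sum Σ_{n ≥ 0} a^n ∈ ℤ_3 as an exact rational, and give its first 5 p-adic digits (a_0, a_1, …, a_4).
Σ a^n = 1/(1 − a) = 1/1594;  first 5 digits = (1, 0, 0, 1, 1)

v_3(a) = 3 ≥ 1, so the series converges in ℤ_3 to 1/(1 − a) = 1/(1 − (-1593)) = 1/1594. Expand this rational in ℤ_3: compute digits iteratively via d_i = x_i mod 3, x_{i+1} = (x_i − d_i)/3. The first 5 digits are (1, 0, 0, 1, 1).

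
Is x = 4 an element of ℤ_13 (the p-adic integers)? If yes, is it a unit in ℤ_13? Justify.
x ∈ ℤ_13^× (unit); v_13(x) = 0

ℤ_13 = {x ∈ ℚ_13 : v_13(x) ≥ 0} and ℤ_13^× = {x ∈ ℤ_13 : v_13(x) = 0}. Here v_13(4) = v_13(num) − v_13(den) = 0; compare against these criteria.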